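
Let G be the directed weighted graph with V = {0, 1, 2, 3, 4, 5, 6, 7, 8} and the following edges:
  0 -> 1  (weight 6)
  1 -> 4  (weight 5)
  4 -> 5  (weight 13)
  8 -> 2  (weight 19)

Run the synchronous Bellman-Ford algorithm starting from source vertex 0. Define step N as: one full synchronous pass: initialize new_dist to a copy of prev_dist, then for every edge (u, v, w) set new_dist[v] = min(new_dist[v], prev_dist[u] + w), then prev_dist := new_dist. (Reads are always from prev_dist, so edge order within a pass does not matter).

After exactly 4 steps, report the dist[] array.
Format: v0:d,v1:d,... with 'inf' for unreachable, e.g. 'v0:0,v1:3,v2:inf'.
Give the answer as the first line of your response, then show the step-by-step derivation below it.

v0:0,v1:6,v2:inf,v3:inf,v4:11,v5:24,v6:inf,v7:inf,v8:inf

step 1: dist = v0:0,v1:6,v2:inf,v3:inf,v4:inf,v5:inf,v6:inf,v7:inf,v8:inf
step 2: dist = v0:0,v1:6,v2:inf,v3:inf,v4:11,v5:inf,v6:inf,v7:inf,v8:inf
step 3: dist = v0:0,v1:6,v2:inf,v3:inf,v4:11,v5:24,v6:inf,v7:inf,v8:inf
step 4: dist = v0:0,v1:6,v2:inf,v3:inf,v4:11,v5:24,v6:inf,v7:inf,v8:inf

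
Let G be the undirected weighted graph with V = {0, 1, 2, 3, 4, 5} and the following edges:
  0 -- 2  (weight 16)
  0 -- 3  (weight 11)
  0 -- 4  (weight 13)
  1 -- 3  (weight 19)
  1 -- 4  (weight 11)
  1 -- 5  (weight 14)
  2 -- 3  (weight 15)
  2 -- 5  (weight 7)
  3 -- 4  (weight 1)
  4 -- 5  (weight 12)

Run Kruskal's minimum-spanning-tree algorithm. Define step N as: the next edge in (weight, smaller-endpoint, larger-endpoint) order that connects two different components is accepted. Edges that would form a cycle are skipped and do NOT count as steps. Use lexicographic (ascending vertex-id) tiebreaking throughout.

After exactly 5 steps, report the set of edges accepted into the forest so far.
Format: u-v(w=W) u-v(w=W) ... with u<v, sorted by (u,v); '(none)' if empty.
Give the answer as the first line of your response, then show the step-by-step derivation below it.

0-3(w=11) 1-4(w=11) 2-5(w=7) 3-4(w=1) 4-5(w=12)

step 1: add edge 3-4 (w=1); MST = {3-4(w=1)}
step 2: add edge 2-5 (w=7); MST = {2-5(w=7) 3-4(w=1)}
step 3: add edge 0-3 (w=11); MST = {0-3(w=11) 2-5(w=7) 3-4(w=1)}
step 4: add edge 1-4 (w=11); MST = {0-3(w=11) 1-4(w=11) 2-5(w=7) 3-4(w=1)}
step 5: add edge 4-5 (w=12); MST = {0-3(w=11) 1-4(w=11) 2-5(w=7) 3-4(w=1) 4-5(w=12)}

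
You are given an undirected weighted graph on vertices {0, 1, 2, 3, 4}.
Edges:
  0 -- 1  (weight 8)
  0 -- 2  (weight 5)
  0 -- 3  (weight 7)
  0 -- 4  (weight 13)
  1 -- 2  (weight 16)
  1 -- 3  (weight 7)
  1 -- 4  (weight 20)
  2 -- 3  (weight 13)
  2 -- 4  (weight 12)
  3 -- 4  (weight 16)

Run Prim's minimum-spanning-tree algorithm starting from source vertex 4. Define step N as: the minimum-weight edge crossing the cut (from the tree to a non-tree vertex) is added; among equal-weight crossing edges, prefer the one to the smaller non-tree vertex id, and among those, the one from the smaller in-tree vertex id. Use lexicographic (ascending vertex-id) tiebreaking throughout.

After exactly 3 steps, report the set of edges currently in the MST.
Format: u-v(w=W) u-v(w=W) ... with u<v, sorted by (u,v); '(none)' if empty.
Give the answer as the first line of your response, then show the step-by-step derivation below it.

0-2(w=5) 0-3(w=7) 2-4(w=12)

step 1: add edge 2-4 (w=12); MST = {2-4(w=12)}
step 2: add edge 0-2 (w=5); MST = {0-2(w=5) 2-4(w=12)}
step 3: add edge 0-3 (w=7); MST = {0-2(w=5) 0-3(w=7) 2-4(w=12)}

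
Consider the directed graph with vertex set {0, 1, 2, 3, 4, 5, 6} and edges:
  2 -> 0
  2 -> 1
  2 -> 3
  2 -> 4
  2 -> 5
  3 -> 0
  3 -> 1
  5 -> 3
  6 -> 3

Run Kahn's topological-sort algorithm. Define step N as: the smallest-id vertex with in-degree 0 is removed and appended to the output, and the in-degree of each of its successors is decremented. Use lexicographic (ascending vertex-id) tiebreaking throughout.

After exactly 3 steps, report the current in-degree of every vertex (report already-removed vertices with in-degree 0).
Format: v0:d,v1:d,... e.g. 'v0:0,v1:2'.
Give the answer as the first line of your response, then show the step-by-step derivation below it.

v0:1,v1:1,v2:0,v3:1,v4:0,v5:0,v6:0

step 1: output 2; order=[2]; indeg=(1,1,0,2,0,0,0)
step 2: output 4; order=[2,4]; indeg=(1,1,0,2,0,0,0)
step 3: output 5; order=[2,4,5]; indeg=(1,1,0,1,0,0,0)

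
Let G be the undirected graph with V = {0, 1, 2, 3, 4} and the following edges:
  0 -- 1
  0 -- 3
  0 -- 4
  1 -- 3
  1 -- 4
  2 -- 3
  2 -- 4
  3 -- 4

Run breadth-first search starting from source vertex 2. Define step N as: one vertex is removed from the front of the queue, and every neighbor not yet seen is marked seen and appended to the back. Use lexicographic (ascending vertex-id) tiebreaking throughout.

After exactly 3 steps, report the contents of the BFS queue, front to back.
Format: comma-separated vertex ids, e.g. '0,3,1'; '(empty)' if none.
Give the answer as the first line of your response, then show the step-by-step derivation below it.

0,1

step 1: dequeue 2; queue=[3,4]; order=2
step 2: dequeue 3; queue=[4,0,1]; order=2,3
step 3: dequeue 4; queue=[0,1]; order=2,3,4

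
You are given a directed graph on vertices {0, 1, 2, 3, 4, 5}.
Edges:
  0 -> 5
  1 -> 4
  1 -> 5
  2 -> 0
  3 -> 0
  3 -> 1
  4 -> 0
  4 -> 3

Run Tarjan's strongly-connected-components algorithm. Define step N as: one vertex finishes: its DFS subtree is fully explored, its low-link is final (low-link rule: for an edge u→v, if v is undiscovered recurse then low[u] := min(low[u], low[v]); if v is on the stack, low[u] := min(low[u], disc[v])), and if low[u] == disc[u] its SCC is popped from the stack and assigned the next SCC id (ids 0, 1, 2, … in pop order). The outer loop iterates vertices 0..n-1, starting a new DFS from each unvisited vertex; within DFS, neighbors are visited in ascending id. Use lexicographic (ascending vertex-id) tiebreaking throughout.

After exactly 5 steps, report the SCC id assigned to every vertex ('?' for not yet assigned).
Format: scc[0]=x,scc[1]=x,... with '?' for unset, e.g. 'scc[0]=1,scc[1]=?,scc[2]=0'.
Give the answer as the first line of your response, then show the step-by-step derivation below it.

scc[0]=1,scc[1]=2,scc[2]=?,scc[3]=2,scc[4]=2,scc[5]=0

step 1: low=(low[0]=0,low[1]=?,low[2]=?,low[3]=?,low[4]=?,low[5]=1); scc=(scc[0]=?,scc[1]=?,scc[2]=?,scc[3]=?,scc[4]=?,scc[5]=0)
step 2: low=(low[0]=0,low[1]=?,low[2]=?,low[3]=?,low[4]=?,low[5]=1); scc=(scc[0]=1,scc[1]=?,scc[2]=?,scc[3]=?,scc[4]=?,scc[5]=0)
step 3: low=(low[0]=0,low[1]=2,low[2]=?,low[3]=2,low[4]=3,low[5]=1); scc=(scc[0]=1,scc[1]=?,scc[2]=?,scc[3]=?,scc[4]=?,scc[5]=0)
step 4: low=(low[0]=0,low[1]=2,low[2]=?,low[3]=2,low[4]=2,low[5]=1); scc=(scc[0]=1,scc[1]=?,scc[2]=?,scc[3]=?,scc[4]=?,scc[5]=0)
step 5: low=(low[0]=0,low[1]=2,low[2]=?,low[3]=2,low[4]=2,low[5]=1); scc=(scc[0]=1,scc[1]=2,scc[2]=?,scc[3]=2,scc[4]=2,scc[5]=0)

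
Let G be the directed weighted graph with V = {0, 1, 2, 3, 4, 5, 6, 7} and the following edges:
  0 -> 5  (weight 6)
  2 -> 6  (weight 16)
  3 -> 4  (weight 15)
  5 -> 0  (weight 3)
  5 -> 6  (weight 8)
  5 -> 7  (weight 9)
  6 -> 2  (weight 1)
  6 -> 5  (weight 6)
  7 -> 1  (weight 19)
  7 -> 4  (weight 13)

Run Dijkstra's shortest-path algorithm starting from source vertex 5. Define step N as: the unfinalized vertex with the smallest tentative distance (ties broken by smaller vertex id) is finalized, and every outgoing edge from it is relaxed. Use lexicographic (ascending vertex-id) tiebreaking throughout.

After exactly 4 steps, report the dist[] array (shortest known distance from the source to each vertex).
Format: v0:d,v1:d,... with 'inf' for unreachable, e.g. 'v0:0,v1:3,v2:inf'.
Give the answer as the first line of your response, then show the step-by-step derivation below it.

v0:3,v1:inf,v2:9,v3:inf,v4:inf,v5:0,v6:8,v7:9

step 1: dist = v0:3,v1:inf,v2:inf,v3:inf,v4:inf,v5:0,v6:8,v7:9
step 2: dist = v0:3,v1:inf,v2:inf,v3:inf,v4:inf,v5:0,v6:8,v7:9
step 3: dist = v0:3,v1:inf,v2:9,v3:inf,v4:inf,v5:0,v6:8,v7:9
step 4: dist = v0:3,v1:inf,v2:9,v3:inf,v4:inf,v5:0,v6:8,v7:9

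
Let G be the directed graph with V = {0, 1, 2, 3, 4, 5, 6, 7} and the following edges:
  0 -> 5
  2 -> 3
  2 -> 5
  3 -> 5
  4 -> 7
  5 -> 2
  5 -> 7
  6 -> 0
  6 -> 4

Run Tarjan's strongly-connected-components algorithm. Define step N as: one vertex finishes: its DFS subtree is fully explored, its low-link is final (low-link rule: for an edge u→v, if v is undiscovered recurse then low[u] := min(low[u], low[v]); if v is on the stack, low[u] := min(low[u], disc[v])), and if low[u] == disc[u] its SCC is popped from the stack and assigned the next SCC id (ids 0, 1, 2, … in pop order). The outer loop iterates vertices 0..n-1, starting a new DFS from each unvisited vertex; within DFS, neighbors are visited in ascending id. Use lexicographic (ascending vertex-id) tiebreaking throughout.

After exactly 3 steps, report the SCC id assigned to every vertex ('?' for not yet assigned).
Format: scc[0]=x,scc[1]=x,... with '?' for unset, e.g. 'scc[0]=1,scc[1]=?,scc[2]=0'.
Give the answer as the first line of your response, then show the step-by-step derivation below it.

scc[0]=?,scc[1]=?,scc[2]=?,scc[3]=?,scc[4]=?,scc[5]=?,scc[6]=?,scc[7]=0

step 1: low=(low[0]=0,low[1]=?,low[2]=2,low[3]=1,low[4]=?,low[5]=1,low[6]=?,low[7]=?); scc=(scc[0]=?,scc[1]=?,scc[2]=?,scc[3]=?,scc[4]=?,scc[5]=?,scc[6]=?,scc[7]=?)
step 2: low=(low[0]=0,low[1]=?,low[2]=1,low[3]=1,low[4]=?,low[5]=1,low[6]=?,low[7]=?); scc=(scc[0]=?,scc[1]=?,scc[2]=?,scc[3]=?,scc[4]=?,scc[5]=?,scc[6]=?,scc[7]=?)
step 3: low=(low[0]=0,low[1]=?,low[2]=1,low[3]=1,low[4]=?,low[5]=1,low[6]=?,low[7]=4); scc=(scc[0]=?,scc[1]=?,scc[2]=?,scc[3]=?,scc[4]=?,scc[5]=?,scc[6]=?,scc[7]=0)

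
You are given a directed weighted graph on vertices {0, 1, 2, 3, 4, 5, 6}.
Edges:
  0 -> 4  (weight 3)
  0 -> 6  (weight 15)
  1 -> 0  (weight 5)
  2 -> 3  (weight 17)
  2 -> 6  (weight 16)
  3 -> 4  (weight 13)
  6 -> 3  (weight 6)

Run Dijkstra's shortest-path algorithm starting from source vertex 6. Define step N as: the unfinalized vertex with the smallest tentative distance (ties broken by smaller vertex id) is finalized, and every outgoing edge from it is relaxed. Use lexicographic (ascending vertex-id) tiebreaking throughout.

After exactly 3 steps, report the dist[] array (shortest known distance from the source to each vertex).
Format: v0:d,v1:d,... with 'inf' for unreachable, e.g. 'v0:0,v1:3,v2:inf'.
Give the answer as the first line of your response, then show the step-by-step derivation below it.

v0:inf,v1:inf,v2:inf,v3:6,v4:19,v5:inf,v6:0

step 1: dist = v0:inf,v1:inf,v2:inf,v3:6,v4:inf,v5:inf,v6:0
step 2: dist = v0:inf,v1:inf,v2:inf,v3:6,v4:19,v5:inf,v6:0
step 3: dist = v0:inf,v1:inf,v2:inf,v3:6,v4:19,v5:inf,v6:0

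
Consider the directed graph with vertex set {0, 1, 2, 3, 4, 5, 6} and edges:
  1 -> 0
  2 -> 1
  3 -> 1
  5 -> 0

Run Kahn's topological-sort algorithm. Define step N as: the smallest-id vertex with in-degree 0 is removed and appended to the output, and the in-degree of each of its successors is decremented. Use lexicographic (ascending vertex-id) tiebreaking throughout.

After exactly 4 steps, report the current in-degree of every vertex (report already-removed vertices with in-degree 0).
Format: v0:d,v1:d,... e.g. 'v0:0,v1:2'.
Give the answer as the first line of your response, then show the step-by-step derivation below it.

v0:1,v1:0,v2:0,v3:0,v4:0,v5:0,v6:0

step 1: output 2; order=[2]; indeg=(2,1,0,0,0,0,0)
step 2: output 3; order=[2,3]; indeg=(2,0,0,0,0,0,0)
step 3: output 1; order=[2,3,1]; indeg=(1,0,0,0,0,0,0)
step 4: output 4; order=[2,3,1,4]; indeg=(1,0,0,0,0,0,0)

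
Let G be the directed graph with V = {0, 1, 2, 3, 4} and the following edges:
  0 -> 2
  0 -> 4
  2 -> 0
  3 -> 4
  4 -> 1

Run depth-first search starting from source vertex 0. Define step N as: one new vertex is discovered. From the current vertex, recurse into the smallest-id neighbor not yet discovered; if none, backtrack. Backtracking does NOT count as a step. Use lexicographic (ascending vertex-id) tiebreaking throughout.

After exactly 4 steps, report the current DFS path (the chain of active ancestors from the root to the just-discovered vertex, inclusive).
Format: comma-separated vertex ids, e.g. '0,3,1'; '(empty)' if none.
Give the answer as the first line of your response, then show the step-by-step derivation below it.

0,4,1

step 1: discover 0; path=0; order=0
step 2: discover 2; path=0>2; order=0,2
step 3: discover 4; path=0>4; order=0,2,4
step 4: discover 1; path=0>4>1; order=0,2,4,1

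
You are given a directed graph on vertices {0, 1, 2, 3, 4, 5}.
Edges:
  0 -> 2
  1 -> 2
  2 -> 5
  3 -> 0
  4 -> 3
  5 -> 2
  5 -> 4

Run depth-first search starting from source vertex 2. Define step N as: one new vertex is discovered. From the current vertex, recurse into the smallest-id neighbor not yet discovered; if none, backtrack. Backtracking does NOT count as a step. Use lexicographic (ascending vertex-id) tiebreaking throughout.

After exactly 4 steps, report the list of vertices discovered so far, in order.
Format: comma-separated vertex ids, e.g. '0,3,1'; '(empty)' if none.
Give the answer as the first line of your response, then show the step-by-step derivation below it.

2,5,4,3

step 1: discover 2; path=2; order=2
step 2: discover 5; path=2>5; order=2,5
step 3: discover 4; path=2>5>4; order=2,5,4
step 4: discover 3; path=2>5>4>3; order=2,5,4,3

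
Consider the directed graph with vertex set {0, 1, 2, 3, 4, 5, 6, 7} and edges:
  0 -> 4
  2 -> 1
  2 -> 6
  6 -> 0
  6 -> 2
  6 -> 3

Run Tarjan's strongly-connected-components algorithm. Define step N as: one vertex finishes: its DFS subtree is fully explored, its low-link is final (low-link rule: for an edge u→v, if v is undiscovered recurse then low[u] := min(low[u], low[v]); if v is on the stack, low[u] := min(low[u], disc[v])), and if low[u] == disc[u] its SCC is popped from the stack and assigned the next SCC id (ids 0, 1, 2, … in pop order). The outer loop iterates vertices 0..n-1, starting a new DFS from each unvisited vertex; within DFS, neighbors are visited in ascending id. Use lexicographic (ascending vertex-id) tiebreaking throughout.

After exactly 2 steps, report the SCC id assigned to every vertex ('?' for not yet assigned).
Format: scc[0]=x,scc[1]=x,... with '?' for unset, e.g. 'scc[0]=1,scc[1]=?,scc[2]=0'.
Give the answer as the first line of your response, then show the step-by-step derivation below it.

scc[0]=1,scc[1]=?,scc[2]=?,scc[3]=?,scc[4]=0,scc[5]=?,scc[6]=?,scc[7]=?

step 1: low=(low[0]=0,low[1]=?,low[2]=?,low[3]=?,low[4]=1,low[5]=?,low[6]=?,low[7]=?); scc=(scc[0]=?,scc[1]=?,scc[2]=?,scc[3]=?,scc[4]=0,scc[5]=?,scc[6]=?,scc[7]=?)
step 2: low=(low[0]=0,low[1]=?,low[2]=?,low[3]=?,low[4]=1,low[5]=?,low[6]=?,low[7]=?); scc=(scc[0]=1,scc[1]=?,scc[2]=?,scc[3]=?,scc[4]=0,scc[5]=?,scc[6]=?,scc[7]=?)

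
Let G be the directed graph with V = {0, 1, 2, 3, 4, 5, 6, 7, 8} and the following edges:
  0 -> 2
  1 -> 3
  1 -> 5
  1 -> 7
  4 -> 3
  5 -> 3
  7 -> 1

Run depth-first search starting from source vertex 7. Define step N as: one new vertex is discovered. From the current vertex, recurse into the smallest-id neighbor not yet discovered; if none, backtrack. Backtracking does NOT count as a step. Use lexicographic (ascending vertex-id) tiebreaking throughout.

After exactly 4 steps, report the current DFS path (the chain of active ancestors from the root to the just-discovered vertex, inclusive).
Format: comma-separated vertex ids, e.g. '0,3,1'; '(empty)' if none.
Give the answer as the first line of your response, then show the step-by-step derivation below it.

7,1,5

step 1: discover 7; path=7; order=7
step 2: discover 1; path=7>1; order=7,1
step 3: discover 3; path=7>1>3; order=7,1,3
step 4: discover 5; path=7>1>5; order=7,1,3,5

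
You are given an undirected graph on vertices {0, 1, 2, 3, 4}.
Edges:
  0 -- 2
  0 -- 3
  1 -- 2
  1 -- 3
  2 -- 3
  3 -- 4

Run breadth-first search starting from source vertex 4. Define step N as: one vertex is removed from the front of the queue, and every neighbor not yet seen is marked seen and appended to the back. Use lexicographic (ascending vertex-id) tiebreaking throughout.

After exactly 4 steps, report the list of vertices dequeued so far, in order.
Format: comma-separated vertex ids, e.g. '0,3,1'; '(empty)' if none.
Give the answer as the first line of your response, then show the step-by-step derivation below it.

4,3,0,1

step 1: dequeue 4; queue=[3]; order=4
step 2: dequeue 3; queue=[0,1,2]; order=4,3
step 3: dequeue 0; queue=[1,2]; order=4,3,0
step 4: dequeue 1; queue=[2]; order=4,3,0,1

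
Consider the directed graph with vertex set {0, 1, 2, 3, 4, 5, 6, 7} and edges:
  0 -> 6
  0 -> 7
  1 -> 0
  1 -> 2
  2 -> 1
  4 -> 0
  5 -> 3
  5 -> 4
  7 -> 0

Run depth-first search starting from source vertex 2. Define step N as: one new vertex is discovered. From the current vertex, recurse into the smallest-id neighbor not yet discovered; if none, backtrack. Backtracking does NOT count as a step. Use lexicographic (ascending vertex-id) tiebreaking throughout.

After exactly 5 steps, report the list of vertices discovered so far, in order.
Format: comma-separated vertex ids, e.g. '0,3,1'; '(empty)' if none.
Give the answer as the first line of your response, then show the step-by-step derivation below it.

2,1,0,6,7

step 1: discover 2; path=2; order=2
step 2: discover 1; path=2>1; order=2,1
step 3: discover 0; path=2>1>0; order=2,1,0
step 4: discover 6; path=2>1>0>6; order=2,1,0,6
step 5: discover 7; path=2>1>0>7; order=2,1,0,6,7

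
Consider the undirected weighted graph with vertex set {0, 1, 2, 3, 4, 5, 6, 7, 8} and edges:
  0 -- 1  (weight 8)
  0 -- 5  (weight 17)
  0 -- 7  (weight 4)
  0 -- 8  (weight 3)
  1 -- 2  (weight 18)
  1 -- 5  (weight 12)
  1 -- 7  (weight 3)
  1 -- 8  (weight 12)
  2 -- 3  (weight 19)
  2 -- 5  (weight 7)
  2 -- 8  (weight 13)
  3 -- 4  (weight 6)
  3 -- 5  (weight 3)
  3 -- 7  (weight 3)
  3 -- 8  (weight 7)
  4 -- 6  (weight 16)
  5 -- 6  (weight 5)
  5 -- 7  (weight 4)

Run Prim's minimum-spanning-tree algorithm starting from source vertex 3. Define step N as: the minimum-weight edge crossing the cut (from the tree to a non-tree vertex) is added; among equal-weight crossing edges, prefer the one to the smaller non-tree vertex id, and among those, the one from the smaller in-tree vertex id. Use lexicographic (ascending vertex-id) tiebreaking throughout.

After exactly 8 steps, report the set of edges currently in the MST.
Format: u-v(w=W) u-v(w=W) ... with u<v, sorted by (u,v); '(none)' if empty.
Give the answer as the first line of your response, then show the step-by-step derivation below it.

0-7(w=4) 0-8(w=3) 1-7(w=3) 2-5(w=7) 3-4(w=6) 3-5(w=3) 3-7(w=3) 5-6(w=5)

step 1: add edge 3-5 (w=3); MST = {3-5(w=3)}
step 2: add edge 3-7 (w=3); MST = {3-5(w=3) 3-7(w=3)}
step 3: add edge 1-7 (w=3); MST = {1-7(w=3) 3-5(w=3) 3-7(w=3)}
step 4: add edge 0-7 (w=4); MST = {0-7(w=4) 1-7(w=3) 3-5(w=3) 3-7(w=3)}
step 5: add edge 0-8 (w=3); MST = {0-7(w=4) 0-8(w=3) 1-7(w=3) 3-5(w=3) 3-7(w=3)}
step 6: add edge 5-6 (w=5); MST = {0-7(w=4) 0-8(w=3) 1-7(w=3) 3-5(w=3) 3-7(w=3) 5-6(w=5)}
step 7: add edge 3-4 (w=6); MST = {0-7(w=4) 0-8(w=3) 1-7(w=3) 3-4(w=6) 3-5(w=3) 3-7(w=3) 5-6(w=5)}
step 8: add edge 2-5 (w=7); MST = {0-7(w=4) 0-8(w=3) 1-7(w=3) 2-5(w=7) 3-4(w=6) 3-5(w=3) 3-7(w=3) 5-6(w=5)}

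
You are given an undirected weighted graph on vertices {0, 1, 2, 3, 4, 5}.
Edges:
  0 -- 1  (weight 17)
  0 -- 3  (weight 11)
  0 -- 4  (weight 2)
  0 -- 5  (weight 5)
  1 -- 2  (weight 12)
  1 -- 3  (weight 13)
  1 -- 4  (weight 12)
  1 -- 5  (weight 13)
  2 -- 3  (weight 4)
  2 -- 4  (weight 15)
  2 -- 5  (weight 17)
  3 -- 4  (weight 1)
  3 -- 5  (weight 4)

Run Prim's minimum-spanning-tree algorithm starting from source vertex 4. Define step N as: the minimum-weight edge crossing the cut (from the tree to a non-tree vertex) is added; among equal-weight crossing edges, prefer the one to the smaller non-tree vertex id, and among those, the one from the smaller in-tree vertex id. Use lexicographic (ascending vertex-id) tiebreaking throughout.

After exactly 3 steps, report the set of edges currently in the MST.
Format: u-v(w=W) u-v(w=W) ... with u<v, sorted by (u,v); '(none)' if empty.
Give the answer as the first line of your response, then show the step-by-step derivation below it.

0-4(w=2) 2-3(w=4) 3-4(w=1)

step 1: add edge 3-4 (w=1); MST = {3-4(w=1)}
step 2: add edge 0-4 (w=2); MST = {0-4(w=2) 3-4(w=1)}
step 3: add edge 2-3 (w=4); MST = {0-4(w=2) 2-3(w=4) 3-4(w=1)}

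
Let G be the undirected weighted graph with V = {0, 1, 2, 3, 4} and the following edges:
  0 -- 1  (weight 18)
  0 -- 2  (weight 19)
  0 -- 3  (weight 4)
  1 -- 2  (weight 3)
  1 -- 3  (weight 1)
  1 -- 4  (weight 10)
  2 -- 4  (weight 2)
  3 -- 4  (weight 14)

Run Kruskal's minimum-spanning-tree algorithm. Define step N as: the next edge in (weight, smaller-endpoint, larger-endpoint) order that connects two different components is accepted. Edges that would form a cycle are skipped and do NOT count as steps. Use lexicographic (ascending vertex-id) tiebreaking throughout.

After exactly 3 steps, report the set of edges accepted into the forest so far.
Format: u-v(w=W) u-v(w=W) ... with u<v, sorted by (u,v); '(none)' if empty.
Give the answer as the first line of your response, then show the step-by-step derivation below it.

1-2(w=3) 1-3(w=1) 2-4(w=2)

step 1: add edge 1-3 (w=1); MST = {1-3(w=1)}
step 2: add edge 2-4 (w=2); MST = {1-3(w=1) 2-4(w=2)}
step 3: add edge 1-2 (w=3); MST = {1-2(w=3) 1-3(w=1) 2-4(w=2)}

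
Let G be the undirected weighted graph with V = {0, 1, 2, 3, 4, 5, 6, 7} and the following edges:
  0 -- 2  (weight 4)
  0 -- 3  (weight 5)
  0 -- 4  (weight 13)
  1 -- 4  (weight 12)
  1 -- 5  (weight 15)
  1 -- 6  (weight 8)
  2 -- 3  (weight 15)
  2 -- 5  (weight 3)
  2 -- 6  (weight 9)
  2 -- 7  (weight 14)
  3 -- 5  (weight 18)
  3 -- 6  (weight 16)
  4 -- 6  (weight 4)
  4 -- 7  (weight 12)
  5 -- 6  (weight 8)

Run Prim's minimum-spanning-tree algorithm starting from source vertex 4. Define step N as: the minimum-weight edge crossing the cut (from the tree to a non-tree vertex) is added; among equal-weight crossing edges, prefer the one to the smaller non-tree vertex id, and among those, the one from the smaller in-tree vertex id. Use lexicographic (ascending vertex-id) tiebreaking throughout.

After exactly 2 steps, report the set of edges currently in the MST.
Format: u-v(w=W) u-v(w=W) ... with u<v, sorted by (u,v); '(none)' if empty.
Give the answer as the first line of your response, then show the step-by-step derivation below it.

1-6(w=8) 4-6(w=4)

step 1: add edge 4-6 (w=4); MST = {4-6(w=4)}
step 2: add edge 1-6 (w=8); MST = {1-6(w=8) 4-6(w=4)}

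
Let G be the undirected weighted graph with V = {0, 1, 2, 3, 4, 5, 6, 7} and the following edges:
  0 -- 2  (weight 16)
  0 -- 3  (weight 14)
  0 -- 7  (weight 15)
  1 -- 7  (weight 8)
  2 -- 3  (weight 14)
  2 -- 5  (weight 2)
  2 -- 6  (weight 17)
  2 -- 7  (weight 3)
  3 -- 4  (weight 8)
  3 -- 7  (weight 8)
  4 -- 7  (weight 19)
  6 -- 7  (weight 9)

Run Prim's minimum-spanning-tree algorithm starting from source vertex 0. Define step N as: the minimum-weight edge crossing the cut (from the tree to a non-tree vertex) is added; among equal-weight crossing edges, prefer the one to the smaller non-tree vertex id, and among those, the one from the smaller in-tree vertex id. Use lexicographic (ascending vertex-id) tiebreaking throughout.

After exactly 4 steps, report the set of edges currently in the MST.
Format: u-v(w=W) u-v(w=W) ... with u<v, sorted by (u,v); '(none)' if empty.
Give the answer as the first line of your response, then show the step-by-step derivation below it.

0-3(w=14) 2-7(w=3) 3-4(w=8) 3-7(w=8)

step 1: add edge 0-3 (w=14); MST = {0-3(w=14)}
step 2: add edge 3-4 (w=8); MST = {0-3(w=14) 3-4(w=8)}
step 3: add edge 3-7 (w=8); MST = {0-3(w=14) 3-4(w=8) 3-7(w=8)}
step 4: add edge 2-7 (w=3); MST = {0-3(w=14) 2-7(w=3) 3-4(w=8) 3-7(w=8)}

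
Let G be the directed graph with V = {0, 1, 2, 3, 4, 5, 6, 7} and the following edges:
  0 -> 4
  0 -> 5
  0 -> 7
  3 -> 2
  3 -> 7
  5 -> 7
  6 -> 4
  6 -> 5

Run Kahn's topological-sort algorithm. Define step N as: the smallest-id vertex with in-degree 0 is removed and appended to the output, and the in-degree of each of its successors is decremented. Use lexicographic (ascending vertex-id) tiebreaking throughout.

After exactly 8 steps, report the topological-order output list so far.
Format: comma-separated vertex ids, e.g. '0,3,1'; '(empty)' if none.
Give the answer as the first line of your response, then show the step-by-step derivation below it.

0,1,3,2,6,4,5,7

step 1: output 0; order=[0]; indeg=(0,0,1,0,1,1,0,2)
step 2: output 1; order=[0,1]; indeg=(0,0,1,0,1,1,0,2)
step 3: output 3; order=[0,1,3]; indeg=(0,0,0,0,1,1,0,1)
step 4: output 2; order=[0,1,3,2]; indeg=(0,0,0,0,1,1,0,1)
step 5: output 6; order=[0,1,3,2,6]; indeg=(0,0,0,0,0,0,0,1)
step 6: output 4; order=[0,1,3,2,6,4]; indeg=(0,0,0,0,0,0,0,1)
step 7: output 5; order=[0,1,3,2,6,4,5]; indeg=(0,0,0,0,0,0,0,0)
step 8: output 7; order=[0,1,3,2,6,4,5,7]; indeg=(0,0,0,0,0,0,0,0)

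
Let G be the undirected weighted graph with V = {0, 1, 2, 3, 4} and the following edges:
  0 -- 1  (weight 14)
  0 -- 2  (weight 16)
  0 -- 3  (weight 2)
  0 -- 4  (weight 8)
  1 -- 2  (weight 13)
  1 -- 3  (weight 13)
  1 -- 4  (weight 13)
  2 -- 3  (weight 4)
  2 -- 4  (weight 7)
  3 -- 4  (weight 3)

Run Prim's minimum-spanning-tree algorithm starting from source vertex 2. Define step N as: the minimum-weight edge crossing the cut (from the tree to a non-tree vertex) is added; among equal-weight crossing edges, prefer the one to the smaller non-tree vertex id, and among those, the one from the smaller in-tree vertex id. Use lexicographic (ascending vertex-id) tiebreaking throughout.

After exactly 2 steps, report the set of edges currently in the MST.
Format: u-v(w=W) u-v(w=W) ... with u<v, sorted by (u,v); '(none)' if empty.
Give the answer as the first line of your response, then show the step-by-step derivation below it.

0-3(w=2) 2-3(w=4)

step 1: add edge 2-3 (w=4); MST = {2-3(w=4)}
step 2: add edge 0-3 (w=2); MST = {0-3(w=2) 2-3(w=4)}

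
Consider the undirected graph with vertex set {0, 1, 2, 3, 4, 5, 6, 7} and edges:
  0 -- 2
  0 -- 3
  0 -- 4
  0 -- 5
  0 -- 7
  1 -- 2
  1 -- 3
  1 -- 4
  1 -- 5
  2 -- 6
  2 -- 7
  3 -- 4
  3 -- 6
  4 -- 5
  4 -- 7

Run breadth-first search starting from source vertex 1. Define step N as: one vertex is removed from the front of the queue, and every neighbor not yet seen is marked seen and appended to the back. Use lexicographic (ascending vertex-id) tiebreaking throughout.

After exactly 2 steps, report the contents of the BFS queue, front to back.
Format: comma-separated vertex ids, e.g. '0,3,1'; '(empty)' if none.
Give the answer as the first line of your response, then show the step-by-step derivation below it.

3,4,5,0,6,7

step 1: dequeue 1; queue=[2,3,4,5]; order=1
step 2: dequeue 2; queue=[3,4,5,0,6,7]; order=1,2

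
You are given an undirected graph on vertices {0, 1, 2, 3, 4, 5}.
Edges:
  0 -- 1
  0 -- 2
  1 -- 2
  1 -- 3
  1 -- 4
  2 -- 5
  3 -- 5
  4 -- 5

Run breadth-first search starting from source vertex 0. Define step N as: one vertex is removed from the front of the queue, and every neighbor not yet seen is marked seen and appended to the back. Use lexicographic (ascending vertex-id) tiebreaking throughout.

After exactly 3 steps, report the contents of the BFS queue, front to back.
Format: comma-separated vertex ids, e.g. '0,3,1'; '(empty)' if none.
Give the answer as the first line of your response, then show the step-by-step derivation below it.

3,4,5

step 1: dequeue 0; queue=[1,2]; order=0
step 2: dequeue 1; queue=[2,3,4]; order=0,1
step 3: dequeue 2; queue=[3,4,5]; order=0,1,2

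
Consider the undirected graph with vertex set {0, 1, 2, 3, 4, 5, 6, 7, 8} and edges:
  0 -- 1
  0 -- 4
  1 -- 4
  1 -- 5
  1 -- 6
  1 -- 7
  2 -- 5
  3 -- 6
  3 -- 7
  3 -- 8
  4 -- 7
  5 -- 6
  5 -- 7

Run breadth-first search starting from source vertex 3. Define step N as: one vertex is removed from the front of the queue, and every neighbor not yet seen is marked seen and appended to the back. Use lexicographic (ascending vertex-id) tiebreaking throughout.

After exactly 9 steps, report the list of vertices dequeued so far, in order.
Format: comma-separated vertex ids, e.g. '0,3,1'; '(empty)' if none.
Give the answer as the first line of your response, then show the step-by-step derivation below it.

3,6,7,8,1,5,4,0,2

step 1: dequeue 3; queue=[6,7,8]; order=3
step 2: dequeue 6; queue=[7,8,1,5]; order=3,6
step 3: dequeue 7; queue=[8,1,5,4]; order=3,6,7
step 4: dequeue 8; queue=[1,5,4]; order=3,6,7,8
step 5: dequeue 1; queue=[5,4,0]; order=3,6,7,8,1
step 6: dequeue 5; queue=[4,0,2]; order=3,6,7,8,1,5
step 7: dequeue 4; queue=[0,2]; order=3,6,7,8,1,5,4
step 8: dequeue 0; queue=[2]; order=3,6,7,8,1,5,4,0
step 9: dequeue 2; queue=[(empty)]; order=3,6,7,8,1,5,4,0,2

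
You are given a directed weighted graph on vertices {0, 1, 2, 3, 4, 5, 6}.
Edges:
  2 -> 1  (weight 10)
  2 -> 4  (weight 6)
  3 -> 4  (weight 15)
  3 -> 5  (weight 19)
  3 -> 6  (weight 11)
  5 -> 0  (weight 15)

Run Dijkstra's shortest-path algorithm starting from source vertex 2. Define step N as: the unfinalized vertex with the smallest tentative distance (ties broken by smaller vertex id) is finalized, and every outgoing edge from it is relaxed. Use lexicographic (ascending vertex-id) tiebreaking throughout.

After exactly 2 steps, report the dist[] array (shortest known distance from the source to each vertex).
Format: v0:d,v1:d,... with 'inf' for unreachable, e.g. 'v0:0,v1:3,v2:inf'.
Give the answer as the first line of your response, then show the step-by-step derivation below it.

v0:inf,v1:10,v2:0,v3:inf,v4:6,v5:inf,v6:inf

step 1: dist = v0:inf,v1:10,v2:0,v3:inf,v4:6,v5:inf,v6:inf
step 2: dist = v0:inf,v1:10,v2:0,v3:inf,v4:6,v5:inf,v6:inf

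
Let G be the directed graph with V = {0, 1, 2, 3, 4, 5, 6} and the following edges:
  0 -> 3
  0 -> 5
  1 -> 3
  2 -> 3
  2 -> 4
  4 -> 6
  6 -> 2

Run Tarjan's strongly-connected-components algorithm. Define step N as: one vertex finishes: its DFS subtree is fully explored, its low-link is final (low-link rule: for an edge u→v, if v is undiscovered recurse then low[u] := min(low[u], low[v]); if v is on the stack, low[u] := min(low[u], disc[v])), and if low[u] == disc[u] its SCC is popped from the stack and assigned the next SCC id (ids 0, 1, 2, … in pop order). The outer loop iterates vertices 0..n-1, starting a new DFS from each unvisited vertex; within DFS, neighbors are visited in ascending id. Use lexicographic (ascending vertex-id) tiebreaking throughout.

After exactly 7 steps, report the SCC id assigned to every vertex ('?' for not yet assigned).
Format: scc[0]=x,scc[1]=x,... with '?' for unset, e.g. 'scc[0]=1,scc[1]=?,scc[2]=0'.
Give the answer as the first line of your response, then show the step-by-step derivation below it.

scc[0]=2,scc[1]=3,scc[2]=4,scc[3]=0,scc[4]=4,scc[5]=1,scc[6]=4

step 1: low=(low[0]=0,low[1]=?,low[2]=?,low[3]=1,low[4]=?,low[5]=?,low[6]=?); scc=(scc[0]=?,scc[1]=?,scc[2]=?,scc[3]=0,scc[4]=?,scc[5]=?,scc[6]=?)
step 2: low=(low[0]=0,low[1]=?,low[2]=?,low[3]=1,low[4]=?,low[5]=2,low[6]=?); scc=(scc[0]=?,scc[1]=?,scc[2]=?,scc[3]=0,scc[4]=?,scc[5]=1,scc[6]=?)
step 3: low=(low[0]=0,low[1]=?,low[2]=?,low[3]=1,low[4]=?,low[5]=2,low[6]=?); scc=(scc[0]=2,scc[1]=?,scc[2]=?,scc[3]=0,scc[4]=?,scc[5]=1,scc[6]=?)
step 4: low=(low[0]=0,low[1]=3,low[2]=?,low[3]=1,low[4]=?,low[5]=2,low[6]=?); scc=(scc[0]=2,scc[1]=3,scc[2]=?,scc[3]=0,scc[4]=?,scc[5]=1,scc[6]=?)
step 5: low=(low[0]=0,low[1]=3,low[2]=4,low[3]=1,low[4]=5,low[5]=2,low[6]=4); scc=(scc[0]=2,scc[1]=3,scc[2]=?,scc[3]=0,scc[4]=?,scc[5]=1,scc[6]=?)
step 6: low=(low[0]=0,low[1]=3,low[2]=4,low[3]=1,low[4]=4,low[5]=2,low[6]=4); scc=(scc[0]=2,scc[1]=3,scc[2]=?,scc[3]=0,scc[4]=?,scc[5]=1,scc[6]=?)
step 7: low=(low[0]=0,low[1]=3,low[2]=4,low[3]=1,low[4]=4,low[5]=2,low[6]=4); scc=(scc[0]=2,scc[1]=3,scc[2]=4,scc[3]=0,scc[4]=4,scc[5]=1,scc[6]=4)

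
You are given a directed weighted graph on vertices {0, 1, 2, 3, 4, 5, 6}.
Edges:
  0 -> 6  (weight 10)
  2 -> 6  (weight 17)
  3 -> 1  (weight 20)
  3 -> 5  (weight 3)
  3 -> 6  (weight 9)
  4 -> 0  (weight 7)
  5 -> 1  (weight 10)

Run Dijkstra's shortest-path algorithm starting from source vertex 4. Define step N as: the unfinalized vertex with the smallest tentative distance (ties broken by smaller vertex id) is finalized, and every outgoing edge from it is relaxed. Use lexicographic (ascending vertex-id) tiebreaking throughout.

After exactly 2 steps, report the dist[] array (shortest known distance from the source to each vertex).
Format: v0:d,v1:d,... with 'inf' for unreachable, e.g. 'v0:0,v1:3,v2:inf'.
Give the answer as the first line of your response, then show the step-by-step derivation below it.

v0:7,v1:inf,v2:inf,v3:inf,v4:0,v5:inf,v6:17

step 1: dist = v0:7,v1:inf,v2:inf,v3:inf,v4:0,v5:inf,v6:inf
step 2: dist = v0:7,v1:inf,v2:inf,v3:inf,v4:0,v5:inf,v6:17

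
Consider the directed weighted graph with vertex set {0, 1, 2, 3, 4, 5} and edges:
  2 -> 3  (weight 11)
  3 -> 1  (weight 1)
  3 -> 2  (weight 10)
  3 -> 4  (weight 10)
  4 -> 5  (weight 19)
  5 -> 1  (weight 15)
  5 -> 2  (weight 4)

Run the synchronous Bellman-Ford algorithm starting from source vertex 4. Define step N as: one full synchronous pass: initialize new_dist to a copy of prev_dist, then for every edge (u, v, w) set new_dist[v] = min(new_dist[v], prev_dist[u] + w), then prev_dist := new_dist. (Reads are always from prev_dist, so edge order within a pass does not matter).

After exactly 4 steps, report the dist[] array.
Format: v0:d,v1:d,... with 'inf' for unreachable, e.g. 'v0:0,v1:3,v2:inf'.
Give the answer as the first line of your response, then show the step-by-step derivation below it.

v0:inf,v1:34,v2:23,v3:34,v4:0,v5:19

step 1: dist = v0:inf,v1:inf,v2:inf,v3:inf,v4:0,v5:19
step 2: dist = v0:inf,v1:34,v2:23,v3:inf,v4:0,v5:19
step 3: dist = v0:inf,v1:34,v2:23,v3:34,v4:0,v5:19
step 4: dist = v0:inf,v1:34,v2:23,v3:34,v4:0,v5:19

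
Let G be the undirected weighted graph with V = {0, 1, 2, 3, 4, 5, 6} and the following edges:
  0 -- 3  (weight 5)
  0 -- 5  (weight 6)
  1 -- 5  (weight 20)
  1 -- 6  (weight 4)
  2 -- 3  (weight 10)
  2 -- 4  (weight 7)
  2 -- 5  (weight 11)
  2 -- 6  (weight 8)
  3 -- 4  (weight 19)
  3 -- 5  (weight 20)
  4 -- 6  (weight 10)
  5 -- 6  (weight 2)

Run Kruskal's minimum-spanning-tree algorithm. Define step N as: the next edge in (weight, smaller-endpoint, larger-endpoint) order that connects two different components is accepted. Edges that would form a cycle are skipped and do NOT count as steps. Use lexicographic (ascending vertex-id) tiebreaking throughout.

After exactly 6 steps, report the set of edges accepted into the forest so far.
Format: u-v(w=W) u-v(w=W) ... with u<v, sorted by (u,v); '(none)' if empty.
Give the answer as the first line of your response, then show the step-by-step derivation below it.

0-3(w=5) 0-5(w=6) 1-6(w=4) 2-4(w=7) 2-6(w=8) 5-6(w=2)

step 1: add edge 5-6 (w=2); MST = {5-6(w=2)}
step 2: add edge 1-6 (w=4); MST = {1-6(w=4) 5-6(w=2)}
step 3: add edge 0-3 (w=5); MST = {0-3(w=5) 1-6(w=4) 5-6(w=2)}
step 4: add edge 0-5 (w=6); MST = {0-3(w=5) 0-5(w=6) 1-6(w=4) 5-6(w=2)}
step 5: add edge 2-4 (w=7); MST = {0-3(w=5) 0-5(w=6) 1-6(w=4) 2-4(w=7) 5-6(w=2)}
step 6: add edge 2-6 (w=8); MST = {0-3(w=5) 0-5(w=6) 1-6(w=4) 2-4(w=7) 2-6(w=8) 5-6(w=2)}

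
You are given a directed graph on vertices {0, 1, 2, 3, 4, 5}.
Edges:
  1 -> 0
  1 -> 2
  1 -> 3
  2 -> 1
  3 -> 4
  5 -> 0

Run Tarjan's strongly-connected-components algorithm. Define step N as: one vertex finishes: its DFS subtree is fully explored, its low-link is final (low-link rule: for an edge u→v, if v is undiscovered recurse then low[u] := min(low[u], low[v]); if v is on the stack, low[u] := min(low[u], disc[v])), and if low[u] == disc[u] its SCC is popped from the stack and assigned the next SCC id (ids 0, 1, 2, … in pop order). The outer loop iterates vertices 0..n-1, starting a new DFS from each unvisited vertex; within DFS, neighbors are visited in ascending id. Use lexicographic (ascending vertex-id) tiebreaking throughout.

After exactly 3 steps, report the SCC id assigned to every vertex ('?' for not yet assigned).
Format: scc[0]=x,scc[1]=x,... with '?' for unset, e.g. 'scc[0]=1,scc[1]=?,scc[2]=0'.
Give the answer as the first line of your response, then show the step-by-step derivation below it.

scc[0]=0,scc[1]=?,scc[2]=?,scc[3]=?,scc[4]=1,scc[5]=?

step 1: low=(low[0]=0,low[1]=?,low[2]=?,low[3]=?,low[4]=?,low[5]=?); scc=(scc[0]=0,scc[1]=?,scc[2]=?,scc[3]=?,scc[4]=?,scc[5]=?)
step 2: low=(low[0]=0,low[1]=1,low[2]=1,low[3]=?,low[4]=?,low[5]=?); scc=(scc[0]=0,scc[1]=?,scc[2]=?,scc[3]=?,scc[4]=?,scc[5]=?)
step 3: low=(low[0]=0,low[1]=1,low[2]=1,low[3]=3,low[4]=4,low[5]=?); scc=(scc[0]=0,scc[1]=?,scc[2]=?,scc[3]=?,scc[4]=1,scc[5]=?)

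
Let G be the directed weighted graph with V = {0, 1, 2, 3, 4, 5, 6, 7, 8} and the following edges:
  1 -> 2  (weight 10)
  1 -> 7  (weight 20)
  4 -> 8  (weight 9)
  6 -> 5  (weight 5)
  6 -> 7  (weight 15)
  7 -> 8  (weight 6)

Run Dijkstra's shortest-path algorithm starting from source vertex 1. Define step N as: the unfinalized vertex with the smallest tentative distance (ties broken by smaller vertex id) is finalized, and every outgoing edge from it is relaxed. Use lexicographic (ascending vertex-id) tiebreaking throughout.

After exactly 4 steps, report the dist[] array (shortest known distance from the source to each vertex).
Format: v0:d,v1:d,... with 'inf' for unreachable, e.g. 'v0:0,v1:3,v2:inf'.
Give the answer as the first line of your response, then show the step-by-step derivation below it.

v0:inf,v1:0,v2:10,v3:inf,v4:inf,v5:inf,v6:inf,v7:20,v8:26

step 1: dist = v0:inf,v1:0,v2:10,v3:inf,v4:inf,v5:inf,v6:inf,v7:20,v8:inf
step 2: dist = v0:inf,v1:0,v2:10,v3:inf,v4:inf,v5:inf,v6:inf,v7:20,v8:inf
step 3: dist = v0:inf,v1:0,v2:10,v3:inf,v4:inf,v5:inf,v6:inf,v7:20,v8:26
step 4: dist = v0:inf,v1:0,v2:10,v3:inf,v4:inf,v5:inf,v6:inf,v7:20,v8:26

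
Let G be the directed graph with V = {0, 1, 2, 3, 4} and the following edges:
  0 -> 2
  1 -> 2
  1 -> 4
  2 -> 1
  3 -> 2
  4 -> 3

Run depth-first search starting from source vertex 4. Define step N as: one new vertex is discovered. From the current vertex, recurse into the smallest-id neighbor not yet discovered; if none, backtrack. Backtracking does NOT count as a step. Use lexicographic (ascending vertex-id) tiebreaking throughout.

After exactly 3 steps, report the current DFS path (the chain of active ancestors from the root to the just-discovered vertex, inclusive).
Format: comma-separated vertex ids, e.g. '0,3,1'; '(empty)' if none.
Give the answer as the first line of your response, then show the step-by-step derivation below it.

4,3,2

step 1: discover 4; path=4; order=4
step 2: discover 3; path=4>3; order=4,3
step 3: discover 2; path=4>3>2; order=4,3,2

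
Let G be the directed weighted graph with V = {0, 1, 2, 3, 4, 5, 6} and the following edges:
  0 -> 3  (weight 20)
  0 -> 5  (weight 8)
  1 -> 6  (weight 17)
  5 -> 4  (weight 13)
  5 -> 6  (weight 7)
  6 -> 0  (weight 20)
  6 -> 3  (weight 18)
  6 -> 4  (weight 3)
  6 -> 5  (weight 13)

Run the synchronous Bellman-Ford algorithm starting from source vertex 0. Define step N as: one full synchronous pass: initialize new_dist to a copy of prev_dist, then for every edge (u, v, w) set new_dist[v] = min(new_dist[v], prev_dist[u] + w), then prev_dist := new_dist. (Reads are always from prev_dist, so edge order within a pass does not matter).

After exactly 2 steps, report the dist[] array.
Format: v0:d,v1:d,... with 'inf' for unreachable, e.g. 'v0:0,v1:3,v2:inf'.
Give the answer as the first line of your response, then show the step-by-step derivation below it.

v0:0,v1:inf,v2:inf,v3:20,v4:21,v5:8,v6:15

step 1: dist = v0:0,v1:inf,v2:inf,v3:20,v4:inf,v5:8,v6:inf
step 2: dist = v0:0,v1:inf,v2:inf,v3:20,v4:21,v5:8,v6:15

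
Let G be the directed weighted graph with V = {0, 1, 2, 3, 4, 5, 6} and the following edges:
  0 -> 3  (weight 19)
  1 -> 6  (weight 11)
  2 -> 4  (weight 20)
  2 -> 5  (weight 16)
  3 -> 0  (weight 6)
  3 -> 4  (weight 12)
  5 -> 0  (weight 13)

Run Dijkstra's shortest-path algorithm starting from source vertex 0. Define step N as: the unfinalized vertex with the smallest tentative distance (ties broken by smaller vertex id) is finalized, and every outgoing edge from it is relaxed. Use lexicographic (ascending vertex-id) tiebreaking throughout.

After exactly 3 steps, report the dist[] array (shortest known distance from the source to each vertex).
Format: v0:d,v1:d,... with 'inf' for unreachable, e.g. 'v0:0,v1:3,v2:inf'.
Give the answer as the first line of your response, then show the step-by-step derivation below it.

v0:0,v1:inf,v2:inf,v3:19,v4:31,v5:inf,v6:inf

step 1: dist = v0:0,v1:inf,v2:inf,v3:19,v4:inf,v5:inf,v6:inf
step 2: dist = v0:0,v1:inf,v2:inf,v3:19,v4:31,v5:inf,v6:inf
step 3: dist = v0:0,v1:inf,v2:inf,v3:19,v4:31,v5:inf,v6:inf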